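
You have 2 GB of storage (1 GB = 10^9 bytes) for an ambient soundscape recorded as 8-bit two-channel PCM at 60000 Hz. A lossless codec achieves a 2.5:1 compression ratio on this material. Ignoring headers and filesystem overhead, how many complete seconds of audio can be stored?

Uncompressed byte rate = 60,000 × 1 × 2 = 120,000 bytes/s.
After 2.5:1 compression, effective rate ≈ 48000 bytes/s.
Capacity = 2 × 1,000,000,000 = 2,000,000,000 bytes.
2,000,000,000 / effective rate ≈ 41666.67 s → 41,666 seconds.

41,666 seconds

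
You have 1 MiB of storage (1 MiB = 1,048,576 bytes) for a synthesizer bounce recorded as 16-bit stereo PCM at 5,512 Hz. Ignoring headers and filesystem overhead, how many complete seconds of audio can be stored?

Uncompressed byte rate = 5,512 × 2 × 2 = 22,048 bytes/s.
Capacity = 1 × 1,048,576 = 1,048,576 bytes.
1,048,576 / 22,048 ≈ 47.56 s → 47 seconds.

47 seconds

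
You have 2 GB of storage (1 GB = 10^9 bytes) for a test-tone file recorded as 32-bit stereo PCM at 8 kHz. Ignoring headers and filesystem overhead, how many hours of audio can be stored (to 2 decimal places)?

8.68 hours

Uncompressed byte rate = 8,000 × 4 × 2 = 64,000 bytes/s.
Capacity = 2 × 1,000,000,000 = 2,000,000,000 bytes.
2,000,000,000 / 64,000 ≈ 31250 s → 8.68 hours.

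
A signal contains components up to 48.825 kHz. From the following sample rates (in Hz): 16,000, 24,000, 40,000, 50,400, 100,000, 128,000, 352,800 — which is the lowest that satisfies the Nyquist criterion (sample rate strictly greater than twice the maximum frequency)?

Need sample rate > 2 × 48,825 = 97,650 Hz.
Lowest listed rate above 97,650 Hz is 100,000 Hz.

100,000 Hz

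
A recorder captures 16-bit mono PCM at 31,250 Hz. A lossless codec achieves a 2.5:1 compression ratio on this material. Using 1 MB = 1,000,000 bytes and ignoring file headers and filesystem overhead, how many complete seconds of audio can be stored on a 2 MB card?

80 seconds

Uncompressed byte rate = 31,250 × 2 × 1 = 62,500 bytes/s.
After 2.5:1 compression, effective rate ≈ 25000 bytes/s.
Capacity = 2 × 1,000,000 = 2,000,000 bytes.
2,000,000 / effective rate ≈ 80 s → 80 seconds.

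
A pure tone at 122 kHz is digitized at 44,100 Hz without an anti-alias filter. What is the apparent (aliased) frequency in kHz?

Nyquist = 44,100/2 = 22,050 Hz; 122,000 Hz exceeds it.
Alias = |122,000 − 3×44,100| = |122,000 − 132,300| = 10,300 Hz = 10.3 kHz.

10.3 kHz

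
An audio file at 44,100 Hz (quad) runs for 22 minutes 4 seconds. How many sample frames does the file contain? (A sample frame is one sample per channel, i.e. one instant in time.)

58,388,400 sample frames

22 minutes 4 seconds = 1,324 s.
44,100 samples/s × 1,324 s = 58,388,400 frames.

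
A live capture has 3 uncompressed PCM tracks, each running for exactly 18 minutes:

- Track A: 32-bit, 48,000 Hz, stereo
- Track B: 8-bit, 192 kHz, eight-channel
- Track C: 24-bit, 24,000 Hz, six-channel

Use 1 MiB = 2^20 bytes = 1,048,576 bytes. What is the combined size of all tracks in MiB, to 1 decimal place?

exactly 18 minutes = 1,080 s.
Track A: 48,000 × 1,080 × 4 × 2 = 414,720,000 bytes.
Track B: 192,000 × 1,080 × 1 × 8 = 1,658,880,000 bytes.
Track C: 24,000 × 1,080 × 3 × 6 = 466,560,000 bytes.
Total = 2,540,160,000 bytes = 2422.5 MiB.

2422.5 MiB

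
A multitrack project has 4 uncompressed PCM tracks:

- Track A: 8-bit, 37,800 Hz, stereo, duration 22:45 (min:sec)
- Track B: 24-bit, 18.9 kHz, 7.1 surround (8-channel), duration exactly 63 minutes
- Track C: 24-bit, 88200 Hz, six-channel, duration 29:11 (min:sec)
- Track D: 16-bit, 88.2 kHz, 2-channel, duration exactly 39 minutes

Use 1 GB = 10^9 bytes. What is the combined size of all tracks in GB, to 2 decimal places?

Track A: 22:45 (min:sec) = 1,365 s; 37,800 × 1,365 × 1 × 2 = 103,194,000 bytes.
Track B: exactly 63 minutes = 3,780 s; 18,900 × 3,780 × 3 × 8 = 1,714,608,000 bytes.
Track C: 29:11 (min:sec) = 1,751 s; 88,200 × 1,751 × 3 × 6 = 2,779,887,600 bytes.
Track D: exactly 39 minutes = 2,340 s; 88,200 × 2,340 × 2 × 2 = 825,552,000 bytes.
Total = 5,423,241,600 bytes = 5.42 GB.

5.42 GB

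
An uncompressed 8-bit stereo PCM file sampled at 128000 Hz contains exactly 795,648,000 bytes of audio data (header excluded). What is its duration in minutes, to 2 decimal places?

51.80 minutes

Byte rate = 128,000 × 1 × 2 = 256,000 bytes/s.
Duration = 795,648,000 / 256,000 = 3,108 s.
3,108 s / 60 = 51.80 minutes.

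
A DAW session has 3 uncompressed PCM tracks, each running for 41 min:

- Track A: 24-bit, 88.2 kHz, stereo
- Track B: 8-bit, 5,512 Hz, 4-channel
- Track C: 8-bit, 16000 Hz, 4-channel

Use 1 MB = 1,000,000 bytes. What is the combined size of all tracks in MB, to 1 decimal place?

1513.5 MB

41 min = 2,460 s.
Track A: 88,200 × 2,460 × 3 × 2 = 1,301,832,000 bytes.
Track B: 5,512 × 2,460 × 1 × 4 = 54,238,080 bytes.
Track C: 16,000 × 2,460 × 1 × 4 = 157,440,000 bytes.
Total = 1,513,510,080 bytes = 1513.5 MB.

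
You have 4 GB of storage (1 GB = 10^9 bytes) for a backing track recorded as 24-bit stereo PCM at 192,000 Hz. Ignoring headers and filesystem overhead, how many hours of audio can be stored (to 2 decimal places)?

Uncompressed byte rate = 192,000 × 3 × 2 = 1,152,000 bytes/s.
Capacity = 4 × 1,000,000,000 = 4,000,000,000 bytes.
4,000,000,000 / 1,152,000 ≈ 3472.22 s → 0.96 hours.

0.96 hours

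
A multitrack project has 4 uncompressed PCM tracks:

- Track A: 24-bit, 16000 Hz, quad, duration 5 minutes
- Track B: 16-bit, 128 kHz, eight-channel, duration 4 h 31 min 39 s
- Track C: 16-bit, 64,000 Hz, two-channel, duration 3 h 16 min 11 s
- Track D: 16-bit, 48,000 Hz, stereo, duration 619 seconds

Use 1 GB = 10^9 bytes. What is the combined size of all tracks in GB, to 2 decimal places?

36.57 GB

Track A: 5 minutes = 300 s; 16,000 × 300 × 3 × 4 = 57,600,000 bytes.
Track B: 4 h 31 min 39 s = 16,299 s; 128,000 × 16,299 × 2 × 8 = 33,380,352,000 bytes.
Track C: 3 h 16 min 11 s = 11,771 s; 64,000 × 11,771 × 2 × 2 = 3,013,376,000 bytes.
Track D: 48,000 × 619 × 2 × 2 = 118,848,000 bytes.
Total = 36,570,176,000 bytes = 36.57 GB.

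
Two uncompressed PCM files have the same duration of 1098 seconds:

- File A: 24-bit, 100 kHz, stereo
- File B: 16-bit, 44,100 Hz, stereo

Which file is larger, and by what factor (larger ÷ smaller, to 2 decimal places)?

File A: 100,000 × 3 × 2 = 600,000 bytes/s.
File B: 44,100 × 2 × 2 = 176,400 bytes/s.
File A is larger; ratio = 658,800,000 / 193,687,200 = 3.40.

File A, by a factor of 3.40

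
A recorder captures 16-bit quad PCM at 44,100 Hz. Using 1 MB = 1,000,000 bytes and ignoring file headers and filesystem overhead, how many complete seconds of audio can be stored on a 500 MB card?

Uncompressed byte rate = 44,100 × 2 × 4 = 352,800 bytes/s.
Capacity = 500 × 1,000,000 = 500,000,000 bytes.
500,000,000 / 352,800 ≈ 1417.23 s → 1,417 seconds.

1,417 seconds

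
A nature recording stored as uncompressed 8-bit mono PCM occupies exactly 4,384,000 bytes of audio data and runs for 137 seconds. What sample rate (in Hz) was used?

Bytes = sample_rate × seconds × bytes_per_sample × channels.
sample_rate = 4,384,000 / (137 × 1 × 1) = 4,384,000 / 137 = 32,000 Hz.

32,000 Hz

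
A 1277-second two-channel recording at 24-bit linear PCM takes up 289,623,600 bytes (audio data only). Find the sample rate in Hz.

Bytes = sample_rate × seconds × bytes_per_sample × channels.
sample_rate = 289,623,600 / (1,277 × 3 × 2) = 289,623,600 / 7,662 = 37,800 Hz.

37,800 Hz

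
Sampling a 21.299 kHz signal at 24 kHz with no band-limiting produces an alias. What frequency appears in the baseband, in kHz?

Nyquist = 24,000/2 = 12,000 Hz; 21,299 Hz exceeds it.
Alias = |21,299 − 1×24,000| = |21,299 − 24,000| = 2,701 Hz = 2.701 kHz.

2.701 kHz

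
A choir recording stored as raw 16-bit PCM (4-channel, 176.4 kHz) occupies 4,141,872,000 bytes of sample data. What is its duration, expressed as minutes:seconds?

Byte rate = 176,400 × 2 × 4 = 1,411,200 bytes/s.
Duration = 4,141,872,000 / 1,411,200 = 2,935 s.
2,935 s = 48:55.

48:55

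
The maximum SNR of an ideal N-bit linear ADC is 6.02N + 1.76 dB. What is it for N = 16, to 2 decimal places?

6.02 × 16 + 1.76 = 98.08 dB.

98.08 dB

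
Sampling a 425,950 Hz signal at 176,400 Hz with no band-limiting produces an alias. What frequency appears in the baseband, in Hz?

Nyquist = 176,400/2 = 88,200 Hz; 425,950 Hz exceeds it.
Alias = |425,950 − 2×176,400| = |425,950 − 352,800| = 73,150 Hz.

73,150 Hz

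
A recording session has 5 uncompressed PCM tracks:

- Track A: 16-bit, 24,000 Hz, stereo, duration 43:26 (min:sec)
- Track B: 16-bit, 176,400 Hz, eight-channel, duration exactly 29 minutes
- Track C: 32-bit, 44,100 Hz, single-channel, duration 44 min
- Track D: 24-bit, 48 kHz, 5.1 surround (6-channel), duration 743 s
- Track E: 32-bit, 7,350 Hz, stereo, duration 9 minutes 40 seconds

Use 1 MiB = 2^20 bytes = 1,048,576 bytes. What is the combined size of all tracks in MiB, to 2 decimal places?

Track A: 43:26 (min:sec) = 2,606 s; 24,000 × 2,606 × 2 × 2 = 250,176,000 bytes.
Track B: exactly 29 minutes = 1,740 s; 176,400 × 1,740 × 2 × 8 = 4,910,976,000 bytes.
Track C: 44 min = 2,640 s; 44,100 × 2,640 × 4 × 1 = 465,696,000 bytes.
Track D: 48,000 × 743 × 3 × 6 = 641,952,000 bytes.
Track E: 9 minutes 40 seconds = 580 s; 7,350 × 580 × 4 × 2 = 34,104,000 bytes.
Total = 6,302,904,000 bytes = 6010.92 MiB.

6010.92 MiB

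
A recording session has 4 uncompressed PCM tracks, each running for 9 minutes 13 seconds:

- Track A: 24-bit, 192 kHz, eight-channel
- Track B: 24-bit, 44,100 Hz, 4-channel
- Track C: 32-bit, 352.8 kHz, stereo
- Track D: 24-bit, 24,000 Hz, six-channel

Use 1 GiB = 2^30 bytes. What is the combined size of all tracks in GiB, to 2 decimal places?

9 minutes 13 seconds = 553 s.
Track A: 192,000 × 553 × 3 × 8 = 2,548,224,000 bytes.
Track B: 44,100 × 553 × 3 × 4 = 292,647,600 bytes.
Track C: 352,800 × 553 × 4 × 2 = 1,560,787,200 bytes.
Track D: 24,000 × 553 × 3 × 6 = 238,896,000 bytes.
Total = 4,640,554,800 bytes = 4.32 GiB.

4.32 GiB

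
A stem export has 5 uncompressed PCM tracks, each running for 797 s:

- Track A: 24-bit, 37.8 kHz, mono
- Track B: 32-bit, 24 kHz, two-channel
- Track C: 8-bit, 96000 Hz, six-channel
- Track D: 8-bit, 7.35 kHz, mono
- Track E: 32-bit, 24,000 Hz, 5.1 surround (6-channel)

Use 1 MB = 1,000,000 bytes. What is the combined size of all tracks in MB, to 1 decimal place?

Track A: 37,800 × 797 × 3 × 1 = 90,379,800 bytes.
Track B: 24,000 × 797 × 4 × 2 = 153,024,000 bytes.
Track C: 96,000 × 797 × 1 × 6 = 459,072,000 bytes.
Track D: 7,350 × 797 × 1 × 1 = 5,857,950 bytes.
Track E: 24,000 × 797 × 4 × 6 = 459,072,000 bytes.
Total = 1,167,405,750 bytes = 1167.4 MB.

1167.4 MB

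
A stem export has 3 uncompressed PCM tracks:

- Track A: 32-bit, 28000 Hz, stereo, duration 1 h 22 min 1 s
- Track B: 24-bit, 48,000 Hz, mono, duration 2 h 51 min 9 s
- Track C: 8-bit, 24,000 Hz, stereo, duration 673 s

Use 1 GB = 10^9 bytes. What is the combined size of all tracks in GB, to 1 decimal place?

2.6 GB

Track A: 1 h 22 min 1 s = 4,921 s; 28,000 × 4,921 × 4 × 2 = 1,102,304,000 bytes.
Track B: 2 h 51 min 9 s = 10,269 s; 48,000 × 10,269 × 3 × 1 = 1,478,736,000 bytes.
Track C: 24,000 × 673 × 1 × 2 = 32,304,000 bytes.
Total = 2,613,344,000 bytes = 2.6 GB.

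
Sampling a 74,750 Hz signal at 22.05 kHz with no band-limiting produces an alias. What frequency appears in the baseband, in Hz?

8,600 Hz

Nyquist = 22,050/2 = 11,025 Hz; 74,750 Hz exceeds it.
Alias = |74,750 − 3×22,050| = |74,750 − 66,150| = 8,600 Hz.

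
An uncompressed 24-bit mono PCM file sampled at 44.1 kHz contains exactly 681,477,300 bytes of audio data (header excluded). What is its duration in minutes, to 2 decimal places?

85.85 minutes

Byte rate = 44,100 × 3 × 1 = 132,300 bytes/s.
Duration = 681,477,300 / 132,300 = 5,151 s.
5,151 s / 60 = 85.85 minutes.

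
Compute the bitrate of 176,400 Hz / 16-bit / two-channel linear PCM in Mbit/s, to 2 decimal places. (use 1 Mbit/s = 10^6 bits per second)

5.64 Mbit/s

Bit rate = 176,400 × 16 × 2 = 5,644,800 bits/s.
= 5.64 Mbit/s.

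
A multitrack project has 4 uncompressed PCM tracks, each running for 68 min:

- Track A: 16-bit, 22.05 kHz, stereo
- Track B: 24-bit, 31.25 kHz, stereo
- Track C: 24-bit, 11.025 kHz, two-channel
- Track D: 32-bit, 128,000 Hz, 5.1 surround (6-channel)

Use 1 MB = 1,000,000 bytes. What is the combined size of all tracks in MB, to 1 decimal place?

13928.5 MB

68 min = 4,080 s.
Track A: 22,050 × 4,080 × 2 × 2 = 359,856,000 bytes.
Track B: 31,250 × 4,080 × 3 × 2 = 765,000,000 bytes.
Track C: 11,025 × 4,080 × 3 × 2 = 269,892,000 bytes.
Track D: 128,000 × 4,080 × 4 × 6 = 12,533,760,000 bytes.
Total = 13,928,508,000 bytes = 13928.5 MB.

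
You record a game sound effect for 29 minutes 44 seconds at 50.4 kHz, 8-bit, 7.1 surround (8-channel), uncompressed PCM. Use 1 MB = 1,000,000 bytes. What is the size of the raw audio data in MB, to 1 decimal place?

Duration = 29 minutes 44 seconds = 1,784 s.
Bytes = 50,400 samples/s × 1,784 s × 1 bytes/sample × 8 ch = 719,308,800 bytes.
719,308,800 / 1,000,000 = 719.3 MB.

719.3 MB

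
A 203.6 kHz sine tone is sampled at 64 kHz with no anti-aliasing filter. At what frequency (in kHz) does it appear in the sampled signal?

Nyquist = 64,000/2 = 32,000 Hz; 203,600 Hz exceeds it.
Alias = |203,600 − 3×64,000| = |203,600 − 192,000| = 11,600 Hz = 11.6 kHz.

11.6 kHz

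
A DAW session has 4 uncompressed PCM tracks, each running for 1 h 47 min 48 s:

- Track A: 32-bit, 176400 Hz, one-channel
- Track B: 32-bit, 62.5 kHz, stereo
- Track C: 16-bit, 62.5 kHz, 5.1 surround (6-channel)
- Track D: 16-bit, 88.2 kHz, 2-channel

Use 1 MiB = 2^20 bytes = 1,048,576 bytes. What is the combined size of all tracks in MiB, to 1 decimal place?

14239.1 MiB

1 h 47 min 48 s = 6,468 s.
Track A: 176,400 × 6,468 × 4 × 1 = 4,563,820,800 bytes.
Track B: 62,500 × 6,468 × 4 × 2 = 3,234,000,000 bytes.
Track C: 62,500 × 6,468 × 2 × 6 = 4,851,000,000 bytes.
Track D: 88,200 × 6,468 × 2 × 2 = 2,281,910,400 bytes.
Total = 14,930,731,200 bytes = 14239.1 MiB.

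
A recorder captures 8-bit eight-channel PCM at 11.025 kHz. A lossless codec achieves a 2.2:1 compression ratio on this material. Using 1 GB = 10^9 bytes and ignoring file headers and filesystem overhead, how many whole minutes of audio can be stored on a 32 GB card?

13,303 minutes

Uncompressed byte rate = 11,025 × 1 × 8 = 88,200 bytes/s.
After 2.2:1 compression, effective rate ≈ 40090.91 bytes/s.
Capacity = 32 × 1,000,000,000 = 32,000,000,000 bytes.
32,000,000,000 / effective rate ≈ 798185.94 s → 13,303 minutes.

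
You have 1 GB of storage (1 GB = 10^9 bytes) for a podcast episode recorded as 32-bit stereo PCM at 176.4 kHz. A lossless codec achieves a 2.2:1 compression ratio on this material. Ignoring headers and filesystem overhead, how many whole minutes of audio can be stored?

Uncompressed byte rate = 176,400 × 4 × 2 = 1,411,200 bytes/s.
After 2.2:1 compression, effective rate ≈ 641454.55 bytes/s.
Capacity = 1 × 1,000,000,000 = 1,000,000,000 bytes.
1,000,000,000 / effective rate ≈ 1558.96 s → 25 minutes.

25 minutes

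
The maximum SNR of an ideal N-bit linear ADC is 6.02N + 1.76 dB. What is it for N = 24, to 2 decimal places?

6.02 × 24 + 1.76 = 146.24 dB.

146.24 dB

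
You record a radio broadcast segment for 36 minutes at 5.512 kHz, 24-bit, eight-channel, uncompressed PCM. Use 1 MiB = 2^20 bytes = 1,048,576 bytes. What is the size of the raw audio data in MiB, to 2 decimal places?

Duration = 36 minutes = 2,160 s.
Bytes = 5,512 samples/s × 2,160 s × 3 bytes/sample × 8 ch = 285,742,080 bytes.
285,742,080 / 1,048,576 = 272.50 MiB.

272.50 MiB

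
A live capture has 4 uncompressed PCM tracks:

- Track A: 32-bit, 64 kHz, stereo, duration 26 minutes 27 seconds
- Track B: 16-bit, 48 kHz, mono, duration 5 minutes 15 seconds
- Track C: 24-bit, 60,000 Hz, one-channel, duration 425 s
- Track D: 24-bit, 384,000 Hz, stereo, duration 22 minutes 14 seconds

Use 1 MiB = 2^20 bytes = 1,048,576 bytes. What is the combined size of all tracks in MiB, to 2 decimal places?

Track A: 26 minutes 27 seconds = 1,587 s; 64,000 × 1,587 × 4 × 2 = 812,544,000 bytes.
Track B: 5 minutes 15 seconds = 315 s; 48,000 × 315 × 2 × 1 = 30,240,000 bytes.
Track C: 60,000 × 425 × 3 × 1 = 76,500,000 bytes.
Track D: 22 minutes 14 seconds = 1,334 s; 384,000 × 1,334 × 3 × 2 = 3,073,536,000 bytes.
Total = 3,992,820,000 bytes = 3807.85 MiB.

3807.85 MiB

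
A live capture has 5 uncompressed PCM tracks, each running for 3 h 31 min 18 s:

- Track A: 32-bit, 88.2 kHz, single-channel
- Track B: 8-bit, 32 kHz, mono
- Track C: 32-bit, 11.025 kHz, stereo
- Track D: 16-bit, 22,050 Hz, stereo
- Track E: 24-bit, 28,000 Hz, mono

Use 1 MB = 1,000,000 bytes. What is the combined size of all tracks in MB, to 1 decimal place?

8179.8 MB

3 h 31 min 18 s = 12,678 s.
Track A: 88,200 × 12,678 × 4 × 1 = 4,472,798,400 bytes.
Track B: 32,000 × 12,678 × 1 × 1 = 405,696,000 bytes.
Track C: 11,025 × 12,678 × 4 × 2 = 1,118,199,600 bytes.
Track D: 22,050 × 12,678 × 2 × 2 = 1,118,199,600 bytes.
Track E: 28,000 × 12,678 × 3 × 1 = 1,064,952,000 bytes.
Total = 8,179,845,600 bytes = 8179.8 MB.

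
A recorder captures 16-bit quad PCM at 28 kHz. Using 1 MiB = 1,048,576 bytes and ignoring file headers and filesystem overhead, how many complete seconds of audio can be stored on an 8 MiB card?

37 seconds

Uncompressed byte rate = 28,000 × 2 × 4 = 224,000 bytes/s.
Capacity = 8 × 1,048,576 = 8,388,608 bytes.
8,388,608 / 224,000 ≈ 37.45 s → 37 seconds.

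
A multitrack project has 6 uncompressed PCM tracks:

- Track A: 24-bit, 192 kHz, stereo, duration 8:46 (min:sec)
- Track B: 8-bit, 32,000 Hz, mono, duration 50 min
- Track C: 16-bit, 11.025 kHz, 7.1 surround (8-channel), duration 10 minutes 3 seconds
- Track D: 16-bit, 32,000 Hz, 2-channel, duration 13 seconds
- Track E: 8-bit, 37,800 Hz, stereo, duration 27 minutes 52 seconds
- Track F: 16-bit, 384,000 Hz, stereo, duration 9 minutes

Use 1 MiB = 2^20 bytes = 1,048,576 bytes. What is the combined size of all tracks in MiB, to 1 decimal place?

1684.0 MiB

Track A: 8:46 (min:sec) = 526 s; 192,000 × 526 × 3 × 2 = 605,952,000 bytes.
Track B: 50 min = 3,000 s; 32,000 × 3,000 × 1 × 1 = 96,000,000 bytes.
Track C: 10 minutes 3 seconds = 603 s; 11,025 × 603 × 2 × 8 = 106,369,200 bytes.
Track D: 32,000 × 13 × 2 × 2 = 1,664,000 bytes.
Track E: 27 minutes 52 seconds = 1,672 s; 37,800 × 1,672 × 1 × 2 = 126,403,200 bytes.
Track F: 9 minutes = 540 s; 384,000 × 540 × 2 × 2 = 829,440,000 bytes.
Total = 1,765,828,400 bytes = 1684.0 MiB.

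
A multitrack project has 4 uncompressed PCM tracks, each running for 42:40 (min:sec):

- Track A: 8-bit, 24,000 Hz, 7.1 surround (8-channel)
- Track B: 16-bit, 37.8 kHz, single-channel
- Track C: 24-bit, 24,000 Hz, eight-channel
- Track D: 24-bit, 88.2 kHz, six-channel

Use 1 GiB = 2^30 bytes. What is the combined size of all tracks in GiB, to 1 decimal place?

5.8 GiB

42:40 (min:sec) = 2,560 s.
Track A: 24,000 × 2,560 × 1 × 8 = 491,520,000 bytes.
Track B: 37,800 × 2,560 × 2 × 1 = 193,536,000 bytes.
Track C: 24,000 × 2,560 × 3 × 8 = 1,474,560,000 bytes.
Track D: 88,200 × 2,560 × 3 × 6 = 4,064,256,000 bytes.
Total = 6,223,872,000 bytes = 5.8 GiB.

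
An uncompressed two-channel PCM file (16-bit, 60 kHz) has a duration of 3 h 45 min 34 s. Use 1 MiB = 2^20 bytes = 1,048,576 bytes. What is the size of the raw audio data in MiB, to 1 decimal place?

Duration = 3 h 45 min 34 s = 13,534 s.
Bytes = 60,000 samples/s × 13,534 s × 2 bytes/sample × 2 ch = 3,248,160,000 bytes.
3,248,160,000 / 1,048,576 = 3097.7 MiB.

3097.7 MiB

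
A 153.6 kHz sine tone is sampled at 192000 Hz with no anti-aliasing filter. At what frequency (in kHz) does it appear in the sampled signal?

38.4 kHz

Nyquist = 192,000/2 = 96,000 Hz; 153,600 Hz exceeds it.
Alias = |153,600 − 1×192,000| = |153,600 − 192,000| = 38,400 Hz = 38.4 kHz.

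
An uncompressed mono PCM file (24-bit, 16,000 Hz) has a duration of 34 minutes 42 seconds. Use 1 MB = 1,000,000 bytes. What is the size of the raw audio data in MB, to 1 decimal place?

Duration = 34 minutes 42 seconds = 2,082 s.
Bytes = 16,000 samples/s × 2,082 s × 3 bytes/sample × 1 ch = 99,936,000 bytes.
99,936,000 / 1,000,000 = 99.9 MB.

99.9 MB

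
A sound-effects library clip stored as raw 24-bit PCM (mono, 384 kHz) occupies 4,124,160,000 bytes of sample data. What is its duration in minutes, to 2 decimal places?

59.67 minutes

Byte rate = 384,000 × 3 × 1 = 1,152,000 bytes/s.
Duration = 4,124,160,000 / 1,152,000 = 3,580 s.
3,580 s / 60 = 59.67 minutes.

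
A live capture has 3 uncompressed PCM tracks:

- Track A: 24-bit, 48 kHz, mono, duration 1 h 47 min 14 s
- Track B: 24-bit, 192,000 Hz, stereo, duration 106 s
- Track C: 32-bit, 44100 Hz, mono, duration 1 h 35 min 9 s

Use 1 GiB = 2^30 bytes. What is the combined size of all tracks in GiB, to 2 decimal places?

Track A: 1 h 47 min 14 s = 6,434 s; 48,000 × 6,434 × 3 × 1 = 926,496,000 bytes.
Track B: 192,000 × 106 × 3 × 2 = 122,112,000 bytes.
Track C: 1 h 35 min 9 s = 5,709 s; 44,100 × 5,709 × 4 × 1 = 1,007,067,600 bytes.
Total = 2,055,675,600 bytes = 1.91 GiB.

1.91 GiB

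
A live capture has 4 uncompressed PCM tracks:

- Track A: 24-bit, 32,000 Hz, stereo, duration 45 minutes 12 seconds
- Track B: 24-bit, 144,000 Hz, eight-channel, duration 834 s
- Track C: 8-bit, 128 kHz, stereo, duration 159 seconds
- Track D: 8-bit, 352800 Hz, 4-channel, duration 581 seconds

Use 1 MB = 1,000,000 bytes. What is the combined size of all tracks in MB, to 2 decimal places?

Track A: 45 minutes 12 seconds = 2,712 s; 32,000 × 2,712 × 3 × 2 = 520,704,000 bytes.
Track B: 144,000 × 834 × 3 × 8 = 2,882,304,000 bytes.
Track C: 128,000 × 159 × 1 × 2 = 40,704,000 bytes.
Track D: 352,800 × 581 × 1 × 4 = 819,907,200 bytes.
Total = 4,263,619,200 bytes = 4263.62 MB.

4263.62 MB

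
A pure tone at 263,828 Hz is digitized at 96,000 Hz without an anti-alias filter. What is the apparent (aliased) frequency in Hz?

Nyquist = 96,000/2 = 48,000 Hz; 263,828 Hz exceeds it.
Alias = |263,828 − 3×96,000| = |263,828 − 288,000| = 24,172 Hz.

24,172 Hz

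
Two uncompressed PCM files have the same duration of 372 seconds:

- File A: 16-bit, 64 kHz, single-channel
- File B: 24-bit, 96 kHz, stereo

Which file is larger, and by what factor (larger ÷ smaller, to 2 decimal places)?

File B, by a factor of 4.50

File A: 64,000 × 2 × 1 = 128,000 bytes/s.
File B: 96,000 × 3 × 2 = 576,000 bytes/s.
File B is larger; ratio = 214,272,000 / 47,616,000 = 4.50.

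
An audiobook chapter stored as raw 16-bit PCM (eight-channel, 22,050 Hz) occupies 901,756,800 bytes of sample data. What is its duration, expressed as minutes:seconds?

Byte rate = 22,050 × 2 × 8 = 352,800 bytes/s.
Duration = 901,756,800 / 352,800 = 2,556 s.
2,556 s = 42:36.

42:36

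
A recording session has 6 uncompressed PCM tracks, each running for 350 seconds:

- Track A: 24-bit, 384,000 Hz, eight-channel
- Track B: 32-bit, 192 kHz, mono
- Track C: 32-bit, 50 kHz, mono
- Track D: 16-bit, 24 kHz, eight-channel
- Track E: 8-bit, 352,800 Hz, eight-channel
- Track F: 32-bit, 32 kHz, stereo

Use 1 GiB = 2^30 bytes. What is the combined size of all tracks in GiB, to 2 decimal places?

Track A: 384,000 × 350 × 3 × 8 = 3,225,600,000 bytes.
Track B: 192,000 × 350 × 4 × 1 = 268,800,000 bytes.
Track C: 50,000 × 350 × 4 × 1 = 70,000,000 bytes.
Track D: 24,000 × 350 × 2 × 8 = 134,400,000 bytes.
Track E: 352,800 × 350 × 1 × 8 = 987,840,000 bytes.
Track F: 32,000 × 350 × 4 × 2 = 89,600,000 bytes.
Total = 4,776,240,000 bytes = 4.45 GiB.

4.45 GiB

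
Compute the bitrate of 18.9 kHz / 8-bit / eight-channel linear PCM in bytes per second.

Bit rate = 18,900 × 8 × 8 = 1,209,600 bits/s.
1,209,600 / 8 = 151,200 bytes/s.

151,200 bytes/s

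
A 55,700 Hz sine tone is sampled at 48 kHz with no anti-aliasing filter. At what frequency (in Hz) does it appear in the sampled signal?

7,700 Hz

Nyquist = 48,000/2 = 24,000 Hz; 55,700 Hz exceeds it.
Alias = |55,700 − 1×48,000| = |55,700 − 48,000| = 7,700 Hz.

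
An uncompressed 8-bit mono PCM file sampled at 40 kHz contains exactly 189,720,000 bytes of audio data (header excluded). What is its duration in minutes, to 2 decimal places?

Byte rate = 40,000 × 1 × 1 = 40,000 bytes/s.
Duration = 189,720,000 / 40,000 = 4,743 s.
4,743 s / 60 = 79.05 minutes.

79.05 minutes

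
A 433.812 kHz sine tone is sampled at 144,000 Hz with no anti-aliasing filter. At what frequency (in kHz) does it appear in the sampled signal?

1.812 kHz

Nyquist = 144,000/2 = 72,000 Hz; 433,812 Hz exceeds it.
Alias = |433,812 − 3×144,000| = |433,812 − 432,000| = 1,812 Hz = 1.812 kHz.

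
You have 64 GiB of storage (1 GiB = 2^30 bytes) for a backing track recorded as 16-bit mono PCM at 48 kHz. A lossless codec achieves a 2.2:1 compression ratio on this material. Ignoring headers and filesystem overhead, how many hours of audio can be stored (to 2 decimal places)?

437.45 hours

Uncompressed byte rate = 48,000 × 2 × 1 = 96,000 bytes/s.
After 2.2:1 compression, effective rate ≈ 43636.36 bytes/s.
Capacity = 64 × 1,073,741,824 = 68,719,476,736 bytes.
68,719,476,736 / effective rate ≈ 1574821.34 s → 437.45 hours.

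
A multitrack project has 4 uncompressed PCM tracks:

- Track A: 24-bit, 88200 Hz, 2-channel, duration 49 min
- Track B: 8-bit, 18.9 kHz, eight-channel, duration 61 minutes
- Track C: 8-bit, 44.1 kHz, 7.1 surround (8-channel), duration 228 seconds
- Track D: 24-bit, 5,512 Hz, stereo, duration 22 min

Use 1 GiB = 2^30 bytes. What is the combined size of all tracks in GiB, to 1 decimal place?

2.1 GiB

Track A: 49 min = 2,940 s; 88,200 × 2,940 × 3 × 2 = 1,555,848,000 bytes.
Track B: 61 minutes = 3,660 s; 18,900 × 3,660 × 1 × 8 = 553,392,000 bytes.
Track C: 44,100 × 228 × 1 × 8 = 80,438,400 bytes.
Track D: 22 min = 1,320 s; 5,512 × 1,320 × 3 × 2 = 43,655,040 bytes.
Total = 2,233,333,440 bytes = 2.1 GiB.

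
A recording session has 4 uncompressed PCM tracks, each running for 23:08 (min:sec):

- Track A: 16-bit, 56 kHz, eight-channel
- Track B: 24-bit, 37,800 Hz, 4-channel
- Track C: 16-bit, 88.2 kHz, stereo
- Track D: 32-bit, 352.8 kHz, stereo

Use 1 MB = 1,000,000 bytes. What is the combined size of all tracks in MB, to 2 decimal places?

23:08 (min:sec) = 1,388 s.
Track A: 56,000 × 1,388 × 2 × 8 = 1,243,648,000 bytes.
Track B: 37,800 × 1,388 × 3 × 4 = 629,596,800 bytes.
Track C: 88,200 × 1,388 × 2 × 2 = 489,686,400 bytes.
Track D: 352,800 × 1,388 × 4 × 2 = 3,917,491,200 bytes.
Total = 6,280,422,400 bytes = 6280.42 MB.

6280.42 MB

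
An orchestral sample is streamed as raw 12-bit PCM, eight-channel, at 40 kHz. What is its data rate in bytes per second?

Bit rate = 40,000 × 12 × 8 = 3,840,000 bits/s.
3,840,000 / 8 = 480,000 bytes/s.

480,000 bytes/s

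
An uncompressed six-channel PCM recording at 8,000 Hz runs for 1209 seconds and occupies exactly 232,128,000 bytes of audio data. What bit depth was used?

32 bits

Bytes per sample = 232,128,000 / (8,000 × 1,209 × 6) = 232,128,000 / 58,032,000 = 4.
Bit depth = 4 × 8 = 32 bits.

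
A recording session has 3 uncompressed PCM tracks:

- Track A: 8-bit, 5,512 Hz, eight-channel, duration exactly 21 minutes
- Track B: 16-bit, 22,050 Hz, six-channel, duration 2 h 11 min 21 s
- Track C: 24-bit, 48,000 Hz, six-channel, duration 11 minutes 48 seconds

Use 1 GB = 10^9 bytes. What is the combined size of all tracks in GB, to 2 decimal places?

2.75 GB

Track A: exactly 21 minutes = 1,260 s; 5,512 × 1,260 × 1 × 8 = 55,560,960 bytes.
Track B: 2 h 11 min 21 s = 7,881 s; 22,050 × 7,881 × 2 × 6 = 2,085,312,600 bytes.
Track C: 11 minutes 48 seconds = 708 s; 48,000 × 708 × 3 × 6 = 611,712,000 bytes.
Total = 2,752,585,560 bytes = 2.75 GB.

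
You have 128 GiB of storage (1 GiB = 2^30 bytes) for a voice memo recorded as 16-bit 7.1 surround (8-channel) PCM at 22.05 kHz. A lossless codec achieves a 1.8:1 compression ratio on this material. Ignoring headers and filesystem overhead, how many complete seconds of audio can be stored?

Uncompressed byte rate = 22,050 × 2 × 8 = 352,800 bytes/s.
After 1.8:1 compression, effective rate ≈ 196000 bytes/s.
Capacity = 128 × 1,073,741,824 = 137,438,953,472 bytes.
137,438,953,472 / effective rate ≈ 701219.15 s → 701,219 seconds.

701,219 seconds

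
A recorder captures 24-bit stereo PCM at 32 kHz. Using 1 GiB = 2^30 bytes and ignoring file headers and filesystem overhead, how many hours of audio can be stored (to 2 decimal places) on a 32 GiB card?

49.71 hours

Uncompressed byte rate = 32,000 × 3 × 2 = 192,000 bytes/s.
Capacity = 32 × 1,073,741,824 = 34,359,738,368 bytes.
34,359,738,368 / 192,000 ≈ 178956.97 s → 49.71 hours.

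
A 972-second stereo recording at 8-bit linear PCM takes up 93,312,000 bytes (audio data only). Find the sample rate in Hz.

48,000 Hz

Bytes = sample_rate × seconds × bytes_per_sample × channels.
sample_rate = 93,312,000 / (972 × 1 × 2) = 93,312,000 / 1,944 = 48,000 Hz.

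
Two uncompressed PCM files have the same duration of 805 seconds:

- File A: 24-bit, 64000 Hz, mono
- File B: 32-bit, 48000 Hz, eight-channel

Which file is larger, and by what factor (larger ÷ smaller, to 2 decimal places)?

File A: 64,000 × 3 × 1 = 192,000 bytes/s.
File B: 48,000 × 4 × 8 = 1,536,000 bytes/s.
File B is larger; ratio = 1,236,480,000 / 154,560,000 = 8.00.

File B, by a factor of 8.00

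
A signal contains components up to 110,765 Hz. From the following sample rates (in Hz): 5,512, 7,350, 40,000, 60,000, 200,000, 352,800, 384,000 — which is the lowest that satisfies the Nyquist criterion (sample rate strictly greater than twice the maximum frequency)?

352,800 Hz

Need sample rate > 2 × 110,765 = 221,530 Hz.
Lowest listed rate above 221,530 Hz is 352,800 Hz.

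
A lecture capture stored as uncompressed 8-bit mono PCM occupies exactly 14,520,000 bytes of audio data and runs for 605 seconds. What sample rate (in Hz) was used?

Bytes = sample_rate × seconds × bytes_per_sample × channels.
sample_rate = 14,520,000 / (605 × 1 × 1) = 14,520,000 / 605 = 24,000 Hz.

24,000 Hz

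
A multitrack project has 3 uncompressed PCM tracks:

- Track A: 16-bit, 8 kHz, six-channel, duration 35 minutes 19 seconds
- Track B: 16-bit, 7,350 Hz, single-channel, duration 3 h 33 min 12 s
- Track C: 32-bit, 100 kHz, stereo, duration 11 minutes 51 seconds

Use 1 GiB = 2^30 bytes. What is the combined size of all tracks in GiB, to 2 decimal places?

0.89 GiB

Track A: 35 minutes 19 seconds = 2,119 s; 8,000 × 2,119 × 2 × 6 = 203,424,000 bytes.
Track B: 3 h 33 min 12 s = 12,792 s; 7,350 × 12,792 × 2 × 1 = 188,042,400 bytes.
Track C: 11 minutes 51 seconds = 711 s; 100,000 × 711 × 4 × 2 = 568,800,000 bytes.
Total = 960,266,400 bytes = 0.89 GiB.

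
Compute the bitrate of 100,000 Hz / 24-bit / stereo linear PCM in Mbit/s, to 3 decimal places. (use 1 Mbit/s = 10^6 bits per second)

Bit rate = 100,000 × 24 × 2 = 4,800,000 bits/s.
= 4.800 Mbit/s.

4.800 Mbit/s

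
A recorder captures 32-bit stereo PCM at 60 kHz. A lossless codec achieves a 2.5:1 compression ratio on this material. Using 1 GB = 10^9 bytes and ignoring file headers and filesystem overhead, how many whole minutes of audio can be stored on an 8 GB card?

694 minutes

Uncompressed byte rate = 60,000 × 4 × 2 = 480,000 bytes/s.
After 2.5:1 compression, effective rate ≈ 192000 bytes/s.
Capacity = 8 × 1,000,000,000 = 8,000,000,000 bytes.
8,000,000,000 / effective rate ≈ 41666.67 s → 694 minutes.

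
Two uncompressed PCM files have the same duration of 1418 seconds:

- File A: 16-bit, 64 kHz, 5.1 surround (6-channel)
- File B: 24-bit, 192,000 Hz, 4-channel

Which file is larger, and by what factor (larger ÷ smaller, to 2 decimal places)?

File B, by a factor of 3.00

File A: 64,000 × 2 × 6 = 768,000 bytes/s.
File B: 192,000 × 3 × 4 = 2,304,000 bytes/s.
File B is larger; ratio = 3,267,072,000 / 1,089,024,000 = 3.00.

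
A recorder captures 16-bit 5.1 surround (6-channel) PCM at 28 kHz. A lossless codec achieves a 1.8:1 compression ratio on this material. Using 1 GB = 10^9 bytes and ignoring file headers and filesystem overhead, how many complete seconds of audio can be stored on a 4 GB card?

Uncompressed byte rate = 28,000 × 2 × 6 = 336,000 bytes/s.
After 1.8:1 compression, effective rate ≈ 186666.67 bytes/s.
Capacity = 4 × 1,000,000,000 = 4,000,000,000 bytes.
4,000,000,000 / effective rate ≈ 21428.57 s → 21,428 seconds.

21,428 seconds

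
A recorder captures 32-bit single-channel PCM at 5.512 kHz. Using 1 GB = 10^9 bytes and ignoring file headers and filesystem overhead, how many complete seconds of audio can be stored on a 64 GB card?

Uncompressed byte rate = 5,512 × 4 × 1 = 22,048 bytes/s.
Capacity = 64 × 1,000,000,000 = 64,000,000,000 bytes.
64,000,000,000 / 22,048 ≈ 2902757.62 s → 2,902,757 seconds.

2,902,757 seconds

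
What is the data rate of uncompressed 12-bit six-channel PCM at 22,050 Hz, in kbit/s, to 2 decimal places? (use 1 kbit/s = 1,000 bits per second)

Bit rate = 22,050 × 12 × 6 = 1,587,600 bits/s.
= 1587.60 kbit/s.

1587.60 kbit/s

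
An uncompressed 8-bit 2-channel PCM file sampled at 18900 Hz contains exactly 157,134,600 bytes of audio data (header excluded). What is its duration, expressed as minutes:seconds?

69:17

Byte rate = 18,900 × 1 × 2 = 37,800 bytes/s.
Duration = 157,134,600 / 37,800 = 4,157 s.
4,157 s = 69:17.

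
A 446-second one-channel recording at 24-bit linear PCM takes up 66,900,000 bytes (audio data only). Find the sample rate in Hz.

50,000 Hz

Bytes = sample_rate × seconds × bytes_per_sample × channels.
sample_rate = 66,900,000 / (446 × 3 × 1) = 66,900,000 / 1,338 = 50,000 Hz.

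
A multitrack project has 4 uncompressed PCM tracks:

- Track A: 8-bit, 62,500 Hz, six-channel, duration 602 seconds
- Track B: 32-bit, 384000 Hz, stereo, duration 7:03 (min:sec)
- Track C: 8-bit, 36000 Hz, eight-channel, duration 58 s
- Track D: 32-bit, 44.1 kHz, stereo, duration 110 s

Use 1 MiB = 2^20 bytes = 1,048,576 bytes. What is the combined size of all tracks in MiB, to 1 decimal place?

1507.5 MiB

Track A: 62,500 × 602 × 1 × 6 = 225,750,000 bytes.
Track B: 7:03 (min:sec) = 423 s; 384,000 × 423 × 4 × 2 = 1,299,456,000 bytes.
Track C: 36,000 × 58 × 1 × 8 = 16,704,000 bytes.
Track D: 44,100 × 110 × 4 × 2 = 38,808,000 bytes.
Total = 1,580,718,000 bytes = 1507.5 MiB.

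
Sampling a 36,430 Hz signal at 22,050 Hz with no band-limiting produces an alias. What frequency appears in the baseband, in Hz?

Nyquist = 22,050/2 = 11,025 Hz; 36,430 Hz exceeds it.
Alias = |36,430 − 2×22,050| = |36,430 − 44,100| = 7,670 Hz.

7,670 Hz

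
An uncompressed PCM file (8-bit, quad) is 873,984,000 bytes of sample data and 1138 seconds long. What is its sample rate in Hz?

192,000 Hz

Bytes = sample_rate × seconds × bytes_per_sample × channels.
sample_rate = 873,984,000 / (1,138 × 1 × 4) = 873,984,000 / 4,552 = 192,000 Hz.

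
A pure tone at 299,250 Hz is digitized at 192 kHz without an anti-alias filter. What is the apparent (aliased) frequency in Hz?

Nyquist = 192,000/2 = 96,000 Hz; 299,250 Hz exceeds it.
Alias = |299,250 − 2×192,000| = |299,250 − 384,000| = 84,750 Hz.

84,750 Hz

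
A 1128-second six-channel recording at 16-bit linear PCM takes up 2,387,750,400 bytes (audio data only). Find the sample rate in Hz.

Bytes = sample_rate × seconds × bytes_per_sample × channels.
sample_rate = 2,387,750,400 / (1,128 × 2 × 6) = 2,387,750,400 / 13,536 = 176,400 Hz.

176,400 Hz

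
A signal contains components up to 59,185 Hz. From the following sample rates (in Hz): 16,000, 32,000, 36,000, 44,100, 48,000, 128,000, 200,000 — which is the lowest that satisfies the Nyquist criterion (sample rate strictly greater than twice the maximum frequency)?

Need sample rate > 2 × 59,185 = 118,370 Hz.
Lowest listed rate above 118,370 Hz is 128,000 Hz.

128,000 Hz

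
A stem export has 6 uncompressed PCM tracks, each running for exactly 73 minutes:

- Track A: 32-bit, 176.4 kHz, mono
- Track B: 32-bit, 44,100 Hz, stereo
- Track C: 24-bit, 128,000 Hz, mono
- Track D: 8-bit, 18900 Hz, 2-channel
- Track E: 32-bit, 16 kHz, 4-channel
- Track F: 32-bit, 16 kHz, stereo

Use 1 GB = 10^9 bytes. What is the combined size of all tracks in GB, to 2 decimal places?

8.17 GB

exactly 73 minutes = 4,380 s.
Track A: 176,400 × 4,380 × 4 × 1 = 3,090,528,000 bytes.
Track B: 44,100 × 4,380 × 4 × 2 = 1,545,264,000 bytes.
Track C: 128,000 × 4,380 × 3 × 1 = 1,681,920,000 bytes.
Track D: 18,900 × 4,380 × 1 × 2 = 165,564,000 bytes.
Track E: 16,000 × 4,380 × 4 × 4 = 1,121,280,000 bytes.
Track F: 16,000 × 4,380 × 4 × 2 = 560,640,000 bytes.
Total = 8,165,196,000 bytes = 8.17 GB.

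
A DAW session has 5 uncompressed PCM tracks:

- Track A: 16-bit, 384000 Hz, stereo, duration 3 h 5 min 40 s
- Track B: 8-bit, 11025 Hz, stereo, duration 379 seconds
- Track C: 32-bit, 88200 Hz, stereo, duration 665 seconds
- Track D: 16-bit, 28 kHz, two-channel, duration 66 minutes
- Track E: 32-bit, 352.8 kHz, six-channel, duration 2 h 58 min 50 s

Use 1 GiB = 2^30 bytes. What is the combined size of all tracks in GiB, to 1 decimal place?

Track A: 3 h 5 min 40 s = 11,140 s; 384,000 × 11,140 × 2 × 2 = 17,111,040,000 bytes.
Track B: 11,025 × 379 × 1 × 2 = 8,356,950 bytes.
Track C: 88,200 × 665 × 4 × 2 = 469,224,000 bytes.
Track D: 66 minutes = 3,960 s; 28,000 × 3,960 × 2 × 2 = 443,520,000 bytes.
Track E: 2 h 58 min 50 s = 10,730 s; 352,800 × 10,730 × 4 × 6 = 90,853,056,000 bytes.
Total = 108,885,196,950 bytes = 101.4 GiB.

101.4 GiB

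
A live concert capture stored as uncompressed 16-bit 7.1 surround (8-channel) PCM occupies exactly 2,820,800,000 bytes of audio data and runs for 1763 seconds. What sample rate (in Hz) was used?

Bytes = sample_rate × seconds × bytes_per_sample × channels.
sample_rate = 2,820,800,000 / (1,763 × 2 × 8) = 2,820,800,000 / 28,208 = 100,000 Hz.

100,000 Hz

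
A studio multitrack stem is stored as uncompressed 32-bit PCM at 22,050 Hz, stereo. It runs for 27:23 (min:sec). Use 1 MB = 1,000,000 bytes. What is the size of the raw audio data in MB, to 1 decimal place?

289.8 MB

Duration = 27:23 (min:sec) = 1,643 s.
Bytes = 22,050 samples/s × 1,643 s × 4 bytes/sample × 2 ch = 289,825,200 bytes.
289,825,200 / 1,000,000 = 289.8 MB.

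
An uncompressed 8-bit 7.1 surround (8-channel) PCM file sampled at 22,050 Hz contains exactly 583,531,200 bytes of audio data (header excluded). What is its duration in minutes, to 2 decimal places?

55.13 minutes

Byte rate = 22,050 × 1 × 8 = 176,400 bytes/s.
Duration = 583,531,200 / 176,400 = 3,308 s.
3,308 s / 60 = 55.13 minutes.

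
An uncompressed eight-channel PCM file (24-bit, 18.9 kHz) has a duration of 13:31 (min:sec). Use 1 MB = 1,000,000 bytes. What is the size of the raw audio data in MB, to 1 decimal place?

367.9 MB

Duration = 13:31 (min:sec) = 811 s.
Bytes = 18,900 samples/s × 811 s × 3 bytes/sample × 8 ch = 367,869,600 bytes.
367,869,600 / 1,000,000 = 367.9 MB.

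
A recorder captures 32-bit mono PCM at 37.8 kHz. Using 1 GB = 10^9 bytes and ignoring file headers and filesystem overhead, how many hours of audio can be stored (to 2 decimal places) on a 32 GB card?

58.79 hours

Uncompressed byte rate = 37,800 × 4 × 1 = 151,200 bytes/s.
Capacity = 32 × 1,000,000,000 = 32,000,000,000 bytes.
32,000,000,000 / 151,200 ≈ 211640.21 s → 58.79 hours.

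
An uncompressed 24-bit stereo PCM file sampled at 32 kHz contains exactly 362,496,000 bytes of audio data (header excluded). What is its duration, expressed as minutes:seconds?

31:28

Byte rate = 32,000 × 3 × 2 = 192,000 bytes/s.
Duration = 362,496,000 / 192,000 = 1,888 s.
1,888 s = 31:28.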